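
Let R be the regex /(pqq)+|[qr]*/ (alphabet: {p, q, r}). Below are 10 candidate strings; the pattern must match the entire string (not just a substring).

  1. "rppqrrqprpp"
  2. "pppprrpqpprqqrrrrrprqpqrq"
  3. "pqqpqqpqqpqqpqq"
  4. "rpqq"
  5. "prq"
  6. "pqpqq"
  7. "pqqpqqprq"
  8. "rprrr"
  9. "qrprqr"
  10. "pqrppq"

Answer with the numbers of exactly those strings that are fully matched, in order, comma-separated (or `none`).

3

1 → no match
2 → no match
3 → match
4 → no match
5 → no match
6 → no match
7 → no match
8 → no match
9 → no match
10 → no match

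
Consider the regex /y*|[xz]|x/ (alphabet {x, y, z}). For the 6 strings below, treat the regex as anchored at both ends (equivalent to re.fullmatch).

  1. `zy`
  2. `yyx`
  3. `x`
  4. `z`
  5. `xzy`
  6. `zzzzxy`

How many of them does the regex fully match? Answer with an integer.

2

1 → no match
2 → no match
3 → match
4 → match
5 → no match
6 → no match
Total matched: 2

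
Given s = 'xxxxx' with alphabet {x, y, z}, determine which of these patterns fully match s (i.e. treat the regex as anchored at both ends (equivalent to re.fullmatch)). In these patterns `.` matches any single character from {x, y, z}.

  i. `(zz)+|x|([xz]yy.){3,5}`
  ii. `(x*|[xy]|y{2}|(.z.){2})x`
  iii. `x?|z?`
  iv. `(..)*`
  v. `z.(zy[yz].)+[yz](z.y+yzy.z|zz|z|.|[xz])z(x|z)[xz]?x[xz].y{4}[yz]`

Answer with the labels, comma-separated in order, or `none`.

ii

i → no match
ii → match
iii → no match
iv → no match
v → no match — must start with 'z'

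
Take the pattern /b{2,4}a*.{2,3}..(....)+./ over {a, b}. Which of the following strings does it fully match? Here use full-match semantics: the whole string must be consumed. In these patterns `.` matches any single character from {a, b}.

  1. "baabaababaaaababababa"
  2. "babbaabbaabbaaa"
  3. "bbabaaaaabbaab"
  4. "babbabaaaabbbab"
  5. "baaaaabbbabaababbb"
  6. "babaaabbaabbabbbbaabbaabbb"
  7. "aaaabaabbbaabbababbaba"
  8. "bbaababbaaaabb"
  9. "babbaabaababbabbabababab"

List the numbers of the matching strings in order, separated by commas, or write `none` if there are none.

1 → no match
2 → no match
3 → no match
4 → no match
5 → no match
6 → no match
7 → no match — must start with "b"
8 → match
9 → no match

8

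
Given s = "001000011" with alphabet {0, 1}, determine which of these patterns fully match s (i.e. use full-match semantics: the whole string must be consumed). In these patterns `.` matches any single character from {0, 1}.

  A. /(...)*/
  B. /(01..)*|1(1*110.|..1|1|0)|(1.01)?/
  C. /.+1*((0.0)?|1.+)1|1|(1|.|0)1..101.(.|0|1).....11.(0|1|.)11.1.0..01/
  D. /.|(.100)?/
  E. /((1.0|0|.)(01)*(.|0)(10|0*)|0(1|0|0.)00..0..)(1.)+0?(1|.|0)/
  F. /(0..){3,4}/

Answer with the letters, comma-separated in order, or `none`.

A, C, F

A → match
B → no match
C → match
D → no match
E → no match
F → match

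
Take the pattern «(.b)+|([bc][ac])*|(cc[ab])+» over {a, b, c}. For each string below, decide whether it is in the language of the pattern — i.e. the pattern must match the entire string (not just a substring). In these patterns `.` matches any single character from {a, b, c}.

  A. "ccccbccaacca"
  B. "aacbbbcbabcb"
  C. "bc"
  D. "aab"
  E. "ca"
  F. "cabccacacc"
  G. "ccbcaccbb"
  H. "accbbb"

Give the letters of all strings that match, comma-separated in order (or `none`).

C, E, F

A → no match
B → no match
C → match
D → no match
E → match
F → match
G → no match
H → no match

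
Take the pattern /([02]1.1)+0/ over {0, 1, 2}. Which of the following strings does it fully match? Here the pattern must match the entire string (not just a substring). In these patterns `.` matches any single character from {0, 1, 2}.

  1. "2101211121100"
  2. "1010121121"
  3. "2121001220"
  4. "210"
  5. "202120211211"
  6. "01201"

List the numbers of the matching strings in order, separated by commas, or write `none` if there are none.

1 → no match — must end with "10"
2 → no match — must end with "10"
3 → no match — must end with "10"
4 → no match
5 → no match — must end with "10"
6 → no match — must end with "10"

none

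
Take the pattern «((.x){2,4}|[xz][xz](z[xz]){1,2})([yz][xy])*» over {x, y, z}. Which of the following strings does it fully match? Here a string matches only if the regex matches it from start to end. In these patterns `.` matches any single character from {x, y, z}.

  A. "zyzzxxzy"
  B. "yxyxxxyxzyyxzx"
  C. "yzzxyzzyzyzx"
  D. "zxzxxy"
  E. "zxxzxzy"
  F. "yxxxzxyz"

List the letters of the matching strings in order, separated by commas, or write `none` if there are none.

B

A → no match
B → match
C → no match
D → no match
E → no match
F → no match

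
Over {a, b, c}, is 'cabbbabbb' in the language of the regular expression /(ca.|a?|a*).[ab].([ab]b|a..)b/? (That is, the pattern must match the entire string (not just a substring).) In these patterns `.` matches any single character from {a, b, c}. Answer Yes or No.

Yes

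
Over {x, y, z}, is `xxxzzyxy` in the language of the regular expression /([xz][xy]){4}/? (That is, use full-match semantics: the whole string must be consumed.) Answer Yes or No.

No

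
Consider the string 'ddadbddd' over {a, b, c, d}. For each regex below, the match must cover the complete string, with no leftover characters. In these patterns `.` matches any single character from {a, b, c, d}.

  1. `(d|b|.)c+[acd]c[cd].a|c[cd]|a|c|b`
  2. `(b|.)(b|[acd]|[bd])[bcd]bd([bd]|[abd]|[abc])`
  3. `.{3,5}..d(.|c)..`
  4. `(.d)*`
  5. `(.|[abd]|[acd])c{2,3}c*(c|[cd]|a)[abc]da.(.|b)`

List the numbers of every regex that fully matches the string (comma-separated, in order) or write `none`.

4

1 → no match
2 → no match
3 → no match
4 → match
5 → no match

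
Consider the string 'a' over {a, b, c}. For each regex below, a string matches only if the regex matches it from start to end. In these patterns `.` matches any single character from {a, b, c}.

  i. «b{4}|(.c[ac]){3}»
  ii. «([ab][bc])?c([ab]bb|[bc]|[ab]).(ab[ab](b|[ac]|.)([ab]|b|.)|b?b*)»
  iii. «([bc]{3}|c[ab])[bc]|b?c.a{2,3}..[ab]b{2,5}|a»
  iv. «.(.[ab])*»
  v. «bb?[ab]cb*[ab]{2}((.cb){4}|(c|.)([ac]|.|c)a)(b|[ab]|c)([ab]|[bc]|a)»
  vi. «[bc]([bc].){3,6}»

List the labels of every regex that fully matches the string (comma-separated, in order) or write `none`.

i → no match
ii → no match
iii → match
iv → match
v → no match — must start with 'b'
vi → no match

iii, iv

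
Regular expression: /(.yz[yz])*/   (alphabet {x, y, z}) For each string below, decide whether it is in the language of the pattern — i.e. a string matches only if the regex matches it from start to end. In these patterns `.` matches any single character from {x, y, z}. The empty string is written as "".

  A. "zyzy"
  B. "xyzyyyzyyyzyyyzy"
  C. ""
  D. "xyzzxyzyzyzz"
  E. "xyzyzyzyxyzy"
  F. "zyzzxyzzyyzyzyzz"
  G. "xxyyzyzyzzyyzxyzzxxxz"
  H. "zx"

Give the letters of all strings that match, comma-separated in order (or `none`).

A → match
B → match
C → match
D → match
E → match
F → match
G → no match
H → no match

A, B, C, D, E, F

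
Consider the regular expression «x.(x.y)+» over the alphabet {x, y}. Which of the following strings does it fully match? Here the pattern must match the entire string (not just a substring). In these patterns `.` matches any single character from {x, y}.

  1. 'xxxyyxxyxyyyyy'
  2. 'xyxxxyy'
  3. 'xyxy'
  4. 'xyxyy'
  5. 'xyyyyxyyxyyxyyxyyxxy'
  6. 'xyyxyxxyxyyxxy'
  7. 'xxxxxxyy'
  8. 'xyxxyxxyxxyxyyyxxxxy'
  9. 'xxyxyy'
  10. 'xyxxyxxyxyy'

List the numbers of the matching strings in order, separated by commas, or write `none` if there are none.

4, 10

1 → no match
2 → no match
3 → no match
4 → match
5 → no match
6 → no match
7 → no match
8 → no match
9 → no match
10 → match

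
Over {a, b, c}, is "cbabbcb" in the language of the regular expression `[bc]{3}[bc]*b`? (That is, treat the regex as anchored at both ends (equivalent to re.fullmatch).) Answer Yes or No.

No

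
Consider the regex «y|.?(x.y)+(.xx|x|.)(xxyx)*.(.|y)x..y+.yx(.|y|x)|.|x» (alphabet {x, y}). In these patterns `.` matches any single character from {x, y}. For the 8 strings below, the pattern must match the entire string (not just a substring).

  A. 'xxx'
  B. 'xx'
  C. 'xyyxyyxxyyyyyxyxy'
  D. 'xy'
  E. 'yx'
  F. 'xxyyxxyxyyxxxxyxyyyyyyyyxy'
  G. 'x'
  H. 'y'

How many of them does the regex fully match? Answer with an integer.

A. 'xxx' → no match
B. 'xx' → no match
C → match
D. 'xy' → no match
E. 'yx' → no match
F → match
G. 'x' → match
H. 'y' → match
Total matched: 4

4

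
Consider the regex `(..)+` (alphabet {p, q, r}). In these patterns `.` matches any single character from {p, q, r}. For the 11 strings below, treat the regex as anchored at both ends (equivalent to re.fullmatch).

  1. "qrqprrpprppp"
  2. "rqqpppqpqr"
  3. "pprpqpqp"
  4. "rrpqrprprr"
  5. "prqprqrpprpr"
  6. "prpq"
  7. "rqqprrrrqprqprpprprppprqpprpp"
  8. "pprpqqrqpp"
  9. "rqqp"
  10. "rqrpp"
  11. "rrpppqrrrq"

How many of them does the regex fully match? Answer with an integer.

1 → match
2 → match
3 → match
4 → match
5 → match
6 → match
7 → no match
8 → match
9 → match
10 → no match
11 → match
Total matched: 9

9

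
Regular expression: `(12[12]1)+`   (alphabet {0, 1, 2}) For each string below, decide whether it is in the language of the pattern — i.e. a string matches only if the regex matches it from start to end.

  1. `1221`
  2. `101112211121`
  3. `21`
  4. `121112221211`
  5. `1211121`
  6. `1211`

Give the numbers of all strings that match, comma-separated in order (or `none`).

1, 6

1 → match
2 → no match — must start with `12`
3 → no match — must start with `12`
4 → no match
5 → no match
6 → match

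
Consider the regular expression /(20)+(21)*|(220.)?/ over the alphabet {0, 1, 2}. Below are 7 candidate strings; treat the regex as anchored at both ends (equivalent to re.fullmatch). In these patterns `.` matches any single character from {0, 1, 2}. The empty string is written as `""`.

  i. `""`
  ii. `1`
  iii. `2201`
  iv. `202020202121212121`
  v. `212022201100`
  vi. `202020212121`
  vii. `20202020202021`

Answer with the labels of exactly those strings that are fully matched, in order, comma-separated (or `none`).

i → match
ii → no match
iii → match
iv → match
v → no match
vi → match
vii → match

i, iii, iv, vi, vii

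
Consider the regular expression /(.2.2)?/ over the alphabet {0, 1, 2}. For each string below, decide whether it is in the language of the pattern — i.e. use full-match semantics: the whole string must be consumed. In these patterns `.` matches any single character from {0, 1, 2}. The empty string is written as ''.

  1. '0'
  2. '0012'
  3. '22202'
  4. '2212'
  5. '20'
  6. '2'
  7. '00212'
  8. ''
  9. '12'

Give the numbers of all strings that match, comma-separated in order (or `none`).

1 → no match
2 → no match
3 → no match
4 → match
5 → no match
6 → no match
7 → no match
8 → match
9 → no match

4, 8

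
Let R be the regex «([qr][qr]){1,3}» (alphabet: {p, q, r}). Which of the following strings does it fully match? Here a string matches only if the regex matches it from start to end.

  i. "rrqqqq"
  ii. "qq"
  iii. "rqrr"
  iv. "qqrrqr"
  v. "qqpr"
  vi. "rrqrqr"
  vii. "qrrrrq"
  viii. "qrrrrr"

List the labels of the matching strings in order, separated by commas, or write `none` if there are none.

i. "rrqqqq" → match
ii. "qq" → match
iii. "rqrr" → match
iv. "qqrrqr" → match
v. "qqpr" → no match
vi. "rrqrqr" → match
vii. "qrrrrq" → match
viii. "qrrrrr" → match

i, ii, iii, iv, vi, vii, viii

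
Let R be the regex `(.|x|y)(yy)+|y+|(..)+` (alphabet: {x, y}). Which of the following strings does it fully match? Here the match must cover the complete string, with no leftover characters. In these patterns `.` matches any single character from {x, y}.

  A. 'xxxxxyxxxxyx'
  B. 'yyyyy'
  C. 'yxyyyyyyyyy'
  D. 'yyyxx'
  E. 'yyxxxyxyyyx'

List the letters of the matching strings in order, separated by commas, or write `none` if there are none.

A. 'xxxxxyxxxxyx' → match
B. 'yyyyy' → match
C. 'yxyyyyyyyyy' → no match
D. 'yyyxx' → no match
E. 'yyxxxyxyyyx' → no match

A, B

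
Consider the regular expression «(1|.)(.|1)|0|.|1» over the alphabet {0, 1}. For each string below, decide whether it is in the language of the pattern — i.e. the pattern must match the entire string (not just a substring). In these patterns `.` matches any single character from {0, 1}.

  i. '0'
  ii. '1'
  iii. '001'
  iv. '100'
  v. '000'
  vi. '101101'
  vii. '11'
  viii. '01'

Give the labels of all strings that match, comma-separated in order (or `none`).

i, ii, vii, viii

i → match
ii → match
iii → no match
iv → no match
v → no match
vi → no match
vii → match
viii → match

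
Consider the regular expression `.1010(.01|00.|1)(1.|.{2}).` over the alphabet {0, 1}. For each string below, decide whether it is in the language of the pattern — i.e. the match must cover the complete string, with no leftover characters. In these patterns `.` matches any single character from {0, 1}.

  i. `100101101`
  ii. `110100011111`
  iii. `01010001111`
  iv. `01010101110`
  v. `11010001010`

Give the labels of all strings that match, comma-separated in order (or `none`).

i. `100101101` → no match
ii. `110100011111` → no match
iii. `01010001111` → match
iv. `01010101110` → match
v. `11010001010` → match

iii, iv, v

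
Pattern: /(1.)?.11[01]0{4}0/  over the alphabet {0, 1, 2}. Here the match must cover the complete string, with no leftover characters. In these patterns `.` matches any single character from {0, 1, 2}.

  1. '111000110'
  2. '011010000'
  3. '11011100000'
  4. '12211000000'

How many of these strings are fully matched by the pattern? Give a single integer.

2

1. '111000110' → no match — must end with '00'
2. '011010000' → no match
3. '11011100000' → match
4. '12211000000' → match
Total matched: 2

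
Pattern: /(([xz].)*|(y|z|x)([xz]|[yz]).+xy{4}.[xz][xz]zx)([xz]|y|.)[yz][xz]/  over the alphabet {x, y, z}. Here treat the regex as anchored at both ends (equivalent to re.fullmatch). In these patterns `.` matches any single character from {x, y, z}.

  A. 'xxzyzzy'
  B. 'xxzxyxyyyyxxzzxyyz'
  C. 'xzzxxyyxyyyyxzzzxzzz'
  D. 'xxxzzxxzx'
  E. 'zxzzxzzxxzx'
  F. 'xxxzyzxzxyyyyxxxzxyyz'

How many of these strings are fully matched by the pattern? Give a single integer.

A → no match
B → match
C → match
D → match
E → match
F → match
Total matched: 5

5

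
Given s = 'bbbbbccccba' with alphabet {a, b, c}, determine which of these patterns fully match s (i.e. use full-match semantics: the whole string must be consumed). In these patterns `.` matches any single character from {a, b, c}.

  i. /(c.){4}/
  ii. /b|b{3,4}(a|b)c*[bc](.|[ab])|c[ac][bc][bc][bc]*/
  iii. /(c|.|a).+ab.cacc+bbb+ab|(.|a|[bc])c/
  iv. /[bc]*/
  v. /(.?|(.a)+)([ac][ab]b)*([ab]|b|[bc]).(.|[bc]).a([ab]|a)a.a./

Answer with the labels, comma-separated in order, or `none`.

ii

i → no match — must start with 'c'
ii → match
iii → no match
iv → no match
v → no match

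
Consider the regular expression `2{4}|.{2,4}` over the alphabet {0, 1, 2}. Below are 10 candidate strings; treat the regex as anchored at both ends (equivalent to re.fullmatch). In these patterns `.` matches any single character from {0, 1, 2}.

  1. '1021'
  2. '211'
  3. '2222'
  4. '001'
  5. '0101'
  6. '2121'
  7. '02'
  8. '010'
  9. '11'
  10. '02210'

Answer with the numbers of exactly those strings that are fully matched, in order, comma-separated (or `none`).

1 → match
2 → match
3 → match
4 → match
5 → match
6 → match
7 → match
8 → match
9 → match
10 → no match

1, 2, 3, 4, 5, 6, 7, 8, 9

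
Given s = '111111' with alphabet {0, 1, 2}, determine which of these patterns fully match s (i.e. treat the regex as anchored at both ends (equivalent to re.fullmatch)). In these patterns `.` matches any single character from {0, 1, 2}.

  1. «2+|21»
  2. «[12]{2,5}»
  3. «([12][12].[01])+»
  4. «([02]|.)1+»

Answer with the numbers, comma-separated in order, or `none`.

4

1 → no match
2 → no match
3 → no match
4 → match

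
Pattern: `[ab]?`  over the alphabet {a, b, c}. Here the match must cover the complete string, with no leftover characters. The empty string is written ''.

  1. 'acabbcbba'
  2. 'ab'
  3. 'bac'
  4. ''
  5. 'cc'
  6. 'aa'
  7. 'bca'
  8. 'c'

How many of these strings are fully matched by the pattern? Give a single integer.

1 → no match
2 → no match
3 → no match
4 → match
5 → no match
6 → no match
7 → no match
8 → no match
Total matched: 1

1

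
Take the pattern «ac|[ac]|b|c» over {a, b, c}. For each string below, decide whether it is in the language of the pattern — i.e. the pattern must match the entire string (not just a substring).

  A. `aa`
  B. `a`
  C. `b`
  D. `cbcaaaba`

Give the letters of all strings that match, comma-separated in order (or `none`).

A → no match
B → match
C → match
D → no match

B, C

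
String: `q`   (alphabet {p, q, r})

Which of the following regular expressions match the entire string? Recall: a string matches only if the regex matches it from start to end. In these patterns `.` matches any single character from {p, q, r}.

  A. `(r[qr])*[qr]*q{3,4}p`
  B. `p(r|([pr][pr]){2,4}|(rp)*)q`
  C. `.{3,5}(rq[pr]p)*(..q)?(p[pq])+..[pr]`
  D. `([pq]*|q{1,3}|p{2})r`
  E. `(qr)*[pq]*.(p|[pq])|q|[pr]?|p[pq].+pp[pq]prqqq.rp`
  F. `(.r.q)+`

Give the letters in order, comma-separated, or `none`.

A → no match — must end with `qp`
B → no match — must start with `p`
C → no match
D → no match — must end with `r`
E → match
F → no match

E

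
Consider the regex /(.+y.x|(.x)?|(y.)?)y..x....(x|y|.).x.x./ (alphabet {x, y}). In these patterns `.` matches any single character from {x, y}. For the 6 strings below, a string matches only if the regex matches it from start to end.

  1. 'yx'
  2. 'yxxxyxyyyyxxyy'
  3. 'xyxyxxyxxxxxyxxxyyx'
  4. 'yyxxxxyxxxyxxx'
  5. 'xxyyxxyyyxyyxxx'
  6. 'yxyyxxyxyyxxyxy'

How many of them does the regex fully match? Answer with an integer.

0

1 → no match
2 → no match
3 → no match
4 → no match
5 → no match
6 → no match
Total matched: 0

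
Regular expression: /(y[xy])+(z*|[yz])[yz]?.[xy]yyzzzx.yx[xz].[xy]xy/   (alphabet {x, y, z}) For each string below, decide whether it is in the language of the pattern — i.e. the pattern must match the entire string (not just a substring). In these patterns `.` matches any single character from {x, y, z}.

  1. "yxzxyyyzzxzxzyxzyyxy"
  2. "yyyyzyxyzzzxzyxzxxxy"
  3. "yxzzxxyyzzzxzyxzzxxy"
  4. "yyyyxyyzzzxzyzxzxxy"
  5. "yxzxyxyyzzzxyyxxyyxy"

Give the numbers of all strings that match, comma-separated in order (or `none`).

1 → no match
2 → no match
3 → match
4 → no match
5 → no match

3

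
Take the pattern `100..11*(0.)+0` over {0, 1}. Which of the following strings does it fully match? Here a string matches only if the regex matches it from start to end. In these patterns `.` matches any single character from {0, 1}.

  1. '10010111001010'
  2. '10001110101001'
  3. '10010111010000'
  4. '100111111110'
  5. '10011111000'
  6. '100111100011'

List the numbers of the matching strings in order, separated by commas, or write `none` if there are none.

1 → no match
2 → no match — must end with '0'
3 → no match
4 → no match
5 → match
6 → no match — must end with '0'

5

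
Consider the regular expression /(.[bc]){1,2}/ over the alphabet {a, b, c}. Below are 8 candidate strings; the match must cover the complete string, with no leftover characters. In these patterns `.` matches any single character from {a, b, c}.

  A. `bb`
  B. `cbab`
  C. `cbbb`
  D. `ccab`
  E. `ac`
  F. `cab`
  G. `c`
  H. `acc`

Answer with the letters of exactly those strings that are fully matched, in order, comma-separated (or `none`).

A → match
B → match
C → match
D → match
E → match
F → no match
G → no match
H → no match

A, B, C, D, E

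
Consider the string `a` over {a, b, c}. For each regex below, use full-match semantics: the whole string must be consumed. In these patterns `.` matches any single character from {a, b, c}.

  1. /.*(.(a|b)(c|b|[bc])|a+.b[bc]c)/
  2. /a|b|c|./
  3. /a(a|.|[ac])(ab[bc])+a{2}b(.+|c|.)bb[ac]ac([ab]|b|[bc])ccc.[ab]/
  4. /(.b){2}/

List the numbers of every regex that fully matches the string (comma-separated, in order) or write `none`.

2

1 → no match
2 → match
3 → no match
4 → no match — must end with `b`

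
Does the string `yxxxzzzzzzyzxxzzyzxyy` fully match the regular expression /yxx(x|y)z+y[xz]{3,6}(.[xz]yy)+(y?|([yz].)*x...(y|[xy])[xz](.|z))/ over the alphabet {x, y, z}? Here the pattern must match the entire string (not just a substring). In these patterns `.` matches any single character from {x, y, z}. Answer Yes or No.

No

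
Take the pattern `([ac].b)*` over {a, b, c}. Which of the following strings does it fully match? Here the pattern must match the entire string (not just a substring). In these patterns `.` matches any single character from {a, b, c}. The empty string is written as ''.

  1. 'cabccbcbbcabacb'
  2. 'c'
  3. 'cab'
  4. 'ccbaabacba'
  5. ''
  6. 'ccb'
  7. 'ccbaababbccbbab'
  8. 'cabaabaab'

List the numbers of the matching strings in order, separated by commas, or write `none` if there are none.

1, 3, 5, 6, 8

1 → match
2 → no match
3 → match
4 → no match
5 → match
6 → match
7 → no match
8 → match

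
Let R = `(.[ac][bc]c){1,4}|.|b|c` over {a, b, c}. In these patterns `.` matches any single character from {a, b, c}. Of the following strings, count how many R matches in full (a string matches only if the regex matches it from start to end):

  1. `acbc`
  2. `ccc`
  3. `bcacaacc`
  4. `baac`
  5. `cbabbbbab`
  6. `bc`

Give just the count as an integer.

1 → match
2 → no match
3 → no match
4 → no match
5 → no match
6 → no match
Total matched: 1

1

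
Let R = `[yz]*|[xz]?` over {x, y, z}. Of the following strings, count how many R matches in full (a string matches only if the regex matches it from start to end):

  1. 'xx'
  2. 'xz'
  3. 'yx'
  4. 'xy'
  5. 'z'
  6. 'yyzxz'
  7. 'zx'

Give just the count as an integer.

1

1. 'xx' → no match
2. 'xz' → no match
3. 'yx' → no match
4. 'xy' → no match
5. 'z' → match
6. 'yyzxz' → no match
7. 'zx' → no match
Total matched: 1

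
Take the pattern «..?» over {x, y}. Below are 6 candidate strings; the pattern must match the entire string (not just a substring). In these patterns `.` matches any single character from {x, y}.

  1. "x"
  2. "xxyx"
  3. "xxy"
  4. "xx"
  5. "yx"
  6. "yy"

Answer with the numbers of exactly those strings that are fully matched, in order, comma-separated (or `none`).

1, 4, 5, 6

1. "x" → match
2. "xxyx" → no match
3. "xxy" → no match
4. "xx" → match
5. "yx" → match
6. "yy" → match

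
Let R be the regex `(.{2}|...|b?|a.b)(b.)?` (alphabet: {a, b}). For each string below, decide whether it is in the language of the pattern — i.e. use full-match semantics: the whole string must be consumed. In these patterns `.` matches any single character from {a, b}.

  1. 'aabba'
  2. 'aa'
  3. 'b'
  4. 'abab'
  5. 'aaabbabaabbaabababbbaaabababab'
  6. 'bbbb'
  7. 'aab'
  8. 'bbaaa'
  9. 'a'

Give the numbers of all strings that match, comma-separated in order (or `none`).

1, 2, 3, 6, 7

1 → match
2 → match
3 → match
4 → no match
5 → no match
6 → match
7 → match
8 → no match
9 → no match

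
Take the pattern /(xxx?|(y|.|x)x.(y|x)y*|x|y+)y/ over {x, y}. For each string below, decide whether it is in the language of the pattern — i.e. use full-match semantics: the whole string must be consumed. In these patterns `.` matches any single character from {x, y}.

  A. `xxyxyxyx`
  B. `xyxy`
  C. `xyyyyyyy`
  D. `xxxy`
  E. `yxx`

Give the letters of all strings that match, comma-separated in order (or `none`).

D

A → no match — must end with `y`
B → no match
C → no match
D → match
E → no match — must end with `y`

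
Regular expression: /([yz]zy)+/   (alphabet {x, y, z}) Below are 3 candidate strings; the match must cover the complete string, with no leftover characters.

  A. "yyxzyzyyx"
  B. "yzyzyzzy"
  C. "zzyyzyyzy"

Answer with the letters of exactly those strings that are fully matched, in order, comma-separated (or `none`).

A → no match — must end with "zy"
B → no match
C → match

C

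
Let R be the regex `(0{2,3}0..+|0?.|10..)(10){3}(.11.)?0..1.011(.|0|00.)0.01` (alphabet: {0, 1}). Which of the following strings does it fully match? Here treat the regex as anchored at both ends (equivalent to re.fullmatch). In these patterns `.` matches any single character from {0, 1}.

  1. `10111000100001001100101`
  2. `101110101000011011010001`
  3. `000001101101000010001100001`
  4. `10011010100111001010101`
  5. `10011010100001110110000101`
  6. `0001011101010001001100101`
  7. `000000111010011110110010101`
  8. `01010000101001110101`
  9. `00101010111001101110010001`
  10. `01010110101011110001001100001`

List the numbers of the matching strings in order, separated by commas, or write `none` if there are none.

1 → no match
2 → no match
3 → no match
4 → no match
5 → no match
6 → no match
7 → no match
8 → no match
9 → no match
10 → no match

none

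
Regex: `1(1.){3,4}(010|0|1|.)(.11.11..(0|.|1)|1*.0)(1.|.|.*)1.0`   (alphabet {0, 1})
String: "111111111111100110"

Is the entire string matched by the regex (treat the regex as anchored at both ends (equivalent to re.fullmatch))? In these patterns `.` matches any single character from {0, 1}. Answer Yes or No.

Yes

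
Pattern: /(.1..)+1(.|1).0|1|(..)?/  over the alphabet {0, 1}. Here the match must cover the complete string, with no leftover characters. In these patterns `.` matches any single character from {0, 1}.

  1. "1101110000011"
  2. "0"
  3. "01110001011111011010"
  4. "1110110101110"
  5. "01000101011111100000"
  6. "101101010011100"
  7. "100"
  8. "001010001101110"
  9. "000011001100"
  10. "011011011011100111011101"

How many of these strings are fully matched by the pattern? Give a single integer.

1 → no match
2. "0" → no match
3 → no match
4 → no match
5 → no match
6 → no match
7. "100" → no match
8 → no match
9. "000011001100" → no match
10 → no match
Total matched: 0

0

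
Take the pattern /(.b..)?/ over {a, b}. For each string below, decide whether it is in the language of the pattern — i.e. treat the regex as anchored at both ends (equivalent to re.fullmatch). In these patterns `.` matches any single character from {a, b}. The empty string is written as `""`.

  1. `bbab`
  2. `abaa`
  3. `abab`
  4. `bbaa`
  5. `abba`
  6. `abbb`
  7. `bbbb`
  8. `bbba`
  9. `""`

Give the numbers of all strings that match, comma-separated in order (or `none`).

1 → match
2 → match
3 → match
4 → match
5 → match
6 → match
7 → match
8 → match
9 → match

1, 2, 3, 4, 5, 6, 7, 8, 9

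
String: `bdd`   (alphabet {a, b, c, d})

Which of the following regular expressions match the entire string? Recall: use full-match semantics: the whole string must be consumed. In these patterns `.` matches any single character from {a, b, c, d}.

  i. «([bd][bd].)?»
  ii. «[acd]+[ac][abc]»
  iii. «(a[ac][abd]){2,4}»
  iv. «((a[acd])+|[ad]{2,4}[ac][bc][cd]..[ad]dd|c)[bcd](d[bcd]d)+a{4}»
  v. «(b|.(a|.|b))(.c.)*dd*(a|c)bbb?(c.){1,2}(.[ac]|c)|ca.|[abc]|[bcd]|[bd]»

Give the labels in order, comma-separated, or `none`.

i → match
ii → no match
iii → no match — must start with `a`
iv → no match — must end with `a`
v → no match

i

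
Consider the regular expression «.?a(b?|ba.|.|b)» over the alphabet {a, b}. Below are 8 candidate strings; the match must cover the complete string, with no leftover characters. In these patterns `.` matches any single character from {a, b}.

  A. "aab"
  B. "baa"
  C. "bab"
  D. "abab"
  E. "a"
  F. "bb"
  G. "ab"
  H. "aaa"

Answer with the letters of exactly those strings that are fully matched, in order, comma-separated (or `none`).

A → match
B → match
C → match
D → match
E → match
F → no match
G → match
H → match

A, B, C, D, E, G, H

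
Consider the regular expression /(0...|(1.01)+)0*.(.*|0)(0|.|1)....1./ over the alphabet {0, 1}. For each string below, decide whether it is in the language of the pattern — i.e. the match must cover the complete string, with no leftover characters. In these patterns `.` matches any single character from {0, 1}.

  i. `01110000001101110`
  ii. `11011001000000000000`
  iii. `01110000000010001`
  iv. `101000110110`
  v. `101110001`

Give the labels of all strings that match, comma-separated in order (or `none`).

i → match
ii → no match
iii → no match
iv → no match
v → no match

i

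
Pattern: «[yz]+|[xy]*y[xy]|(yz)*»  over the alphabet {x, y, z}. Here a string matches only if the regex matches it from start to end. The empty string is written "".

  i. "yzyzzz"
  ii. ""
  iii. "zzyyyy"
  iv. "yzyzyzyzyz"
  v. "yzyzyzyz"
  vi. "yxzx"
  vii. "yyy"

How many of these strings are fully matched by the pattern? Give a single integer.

6

i → match
ii → match
iii → match
iv → match
v → match
vi → no match
vii → match
Total matched: 6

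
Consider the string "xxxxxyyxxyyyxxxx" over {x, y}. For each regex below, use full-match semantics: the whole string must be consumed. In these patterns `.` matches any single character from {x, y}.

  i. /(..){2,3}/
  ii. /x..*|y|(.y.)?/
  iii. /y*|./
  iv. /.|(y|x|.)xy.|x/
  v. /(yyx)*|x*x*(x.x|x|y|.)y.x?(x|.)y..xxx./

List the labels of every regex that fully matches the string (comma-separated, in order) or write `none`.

i → no match
ii → match
iii → no match
iv → no match
v → match

ii, v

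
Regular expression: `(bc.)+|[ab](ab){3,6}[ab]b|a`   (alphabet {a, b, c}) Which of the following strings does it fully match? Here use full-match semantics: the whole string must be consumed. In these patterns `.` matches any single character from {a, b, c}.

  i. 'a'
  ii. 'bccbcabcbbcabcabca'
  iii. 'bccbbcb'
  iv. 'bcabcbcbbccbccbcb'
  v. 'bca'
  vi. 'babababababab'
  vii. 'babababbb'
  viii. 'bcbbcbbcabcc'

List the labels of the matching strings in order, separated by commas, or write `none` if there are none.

i. 'a' → match
ii → match
iii. 'bccbbcb' → no match
iv → no match
v. 'bca' → match
vi → match
vii. 'babababbb' → match
viii. 'bcbbcbbcabcc' → match

i, ii, v, vi, vii, viii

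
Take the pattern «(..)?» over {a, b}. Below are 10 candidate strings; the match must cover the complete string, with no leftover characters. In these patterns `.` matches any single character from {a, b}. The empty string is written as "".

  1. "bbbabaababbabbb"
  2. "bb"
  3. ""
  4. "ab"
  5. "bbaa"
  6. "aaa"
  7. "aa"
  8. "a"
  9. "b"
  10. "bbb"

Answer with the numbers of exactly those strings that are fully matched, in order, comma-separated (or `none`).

1 → no match
2 → match
3 → match
4 → match
5 → no match
6 → no match
7 → match
8 → no match
9 → no match
10 → no match

2, 3, 4, 7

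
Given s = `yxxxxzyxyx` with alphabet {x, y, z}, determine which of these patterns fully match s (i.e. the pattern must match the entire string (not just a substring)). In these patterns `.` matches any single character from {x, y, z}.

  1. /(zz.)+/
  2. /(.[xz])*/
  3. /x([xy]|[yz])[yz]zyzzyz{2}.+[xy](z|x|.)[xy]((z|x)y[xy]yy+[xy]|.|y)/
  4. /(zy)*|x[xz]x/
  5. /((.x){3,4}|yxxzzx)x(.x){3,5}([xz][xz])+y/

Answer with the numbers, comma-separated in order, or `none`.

2

1 → no match — must start with `zz`
2 → match
3 → no match — must start with `x`
4 → no match
5 → no match — must end with `y`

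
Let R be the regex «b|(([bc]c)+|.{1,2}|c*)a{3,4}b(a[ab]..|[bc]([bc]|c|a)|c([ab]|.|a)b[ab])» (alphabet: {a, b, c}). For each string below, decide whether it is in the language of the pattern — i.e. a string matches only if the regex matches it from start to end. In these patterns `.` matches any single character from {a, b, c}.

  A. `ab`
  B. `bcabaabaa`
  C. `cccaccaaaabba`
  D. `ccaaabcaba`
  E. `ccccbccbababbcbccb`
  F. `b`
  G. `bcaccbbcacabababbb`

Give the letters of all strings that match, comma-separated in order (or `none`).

D, F

A → no match
B → no match
C → no match
D → match
E → no match
F → match
G → no match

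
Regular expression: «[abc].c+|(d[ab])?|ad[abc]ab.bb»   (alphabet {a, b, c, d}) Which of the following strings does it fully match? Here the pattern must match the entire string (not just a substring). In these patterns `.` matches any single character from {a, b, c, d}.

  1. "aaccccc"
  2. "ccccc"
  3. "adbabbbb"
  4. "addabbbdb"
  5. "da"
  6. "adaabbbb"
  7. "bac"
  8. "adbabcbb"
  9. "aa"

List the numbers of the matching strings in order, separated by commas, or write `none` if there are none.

1, 2, 3, 5, 6, 7, 8

1. "aaccccc" → match
2. "ccccc" → match
3. "adbabbbb" → match
4. "addabbbdb" → no match
5. "da" → match
6. "adaabbbb" → match
7. "bac" → match
8. "adbabcbb" → match
9. "aa" → no match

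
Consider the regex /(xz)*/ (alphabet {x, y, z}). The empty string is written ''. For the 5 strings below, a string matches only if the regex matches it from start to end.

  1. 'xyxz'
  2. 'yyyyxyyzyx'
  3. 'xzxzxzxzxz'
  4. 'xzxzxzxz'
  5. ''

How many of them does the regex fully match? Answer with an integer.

3

1 → no match
2 → no match
3 → match
4 → match
5 → match
Total matched: 3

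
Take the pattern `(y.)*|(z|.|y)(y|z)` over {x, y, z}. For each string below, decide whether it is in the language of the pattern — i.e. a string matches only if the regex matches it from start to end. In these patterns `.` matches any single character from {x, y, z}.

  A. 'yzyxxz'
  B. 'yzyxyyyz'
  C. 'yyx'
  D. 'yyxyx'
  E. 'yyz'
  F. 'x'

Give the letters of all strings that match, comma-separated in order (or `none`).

B

A → no match
B → match
C → no match
D → no match
E → no match
F → no match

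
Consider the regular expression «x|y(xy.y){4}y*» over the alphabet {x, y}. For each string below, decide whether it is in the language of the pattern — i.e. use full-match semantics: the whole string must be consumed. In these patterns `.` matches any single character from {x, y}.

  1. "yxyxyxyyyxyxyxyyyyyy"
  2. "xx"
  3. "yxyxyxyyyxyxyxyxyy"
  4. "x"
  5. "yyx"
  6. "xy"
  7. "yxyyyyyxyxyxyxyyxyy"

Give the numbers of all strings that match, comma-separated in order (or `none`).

1 → match
2 → no match
3 → match
4 → match
5 → no match
6 → no match
7 → no match

1, 3, 4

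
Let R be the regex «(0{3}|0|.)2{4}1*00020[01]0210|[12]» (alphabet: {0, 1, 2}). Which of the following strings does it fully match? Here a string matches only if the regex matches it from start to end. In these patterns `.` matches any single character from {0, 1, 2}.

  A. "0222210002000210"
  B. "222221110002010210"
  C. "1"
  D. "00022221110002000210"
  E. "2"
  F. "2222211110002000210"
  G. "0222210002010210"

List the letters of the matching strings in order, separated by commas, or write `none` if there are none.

A → match
B → match
C → match
D → match
E → match
F → match
G → match

A, B, C, D, E, F, G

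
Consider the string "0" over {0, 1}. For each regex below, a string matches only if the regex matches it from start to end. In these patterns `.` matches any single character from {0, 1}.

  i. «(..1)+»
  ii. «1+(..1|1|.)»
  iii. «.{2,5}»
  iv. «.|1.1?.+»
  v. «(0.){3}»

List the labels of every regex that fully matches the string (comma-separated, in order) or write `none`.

i → no match — must end with "1"
ii → no match — must start with "1"
iii → no match
iv → match
v → no match

iv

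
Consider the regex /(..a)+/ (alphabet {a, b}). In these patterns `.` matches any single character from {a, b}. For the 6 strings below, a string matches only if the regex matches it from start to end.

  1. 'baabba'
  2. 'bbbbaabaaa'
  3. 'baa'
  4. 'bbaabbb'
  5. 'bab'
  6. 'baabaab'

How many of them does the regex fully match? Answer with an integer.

1. 'baabba' → match
2. 'bbbbaabaaa' → no match
3. 'baa' → match
4. 'bbaabbb' → no match — must end with 'a'
5. 'bab' → no match — must end with 'a'
6. 'baabaab' → no match — must end with 'a'
Total matched: 2

2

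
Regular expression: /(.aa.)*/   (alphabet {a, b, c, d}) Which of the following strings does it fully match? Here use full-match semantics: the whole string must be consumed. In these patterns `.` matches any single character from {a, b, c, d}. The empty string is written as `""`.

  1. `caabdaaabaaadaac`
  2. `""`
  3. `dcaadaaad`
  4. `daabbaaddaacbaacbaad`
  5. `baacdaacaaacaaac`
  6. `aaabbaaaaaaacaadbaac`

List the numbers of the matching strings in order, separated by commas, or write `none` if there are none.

1, 2, 4, 5, 6

1 → match
2. `""` → match
3. `dcaadaaad` → no match
4 → match
5 → match
6 → match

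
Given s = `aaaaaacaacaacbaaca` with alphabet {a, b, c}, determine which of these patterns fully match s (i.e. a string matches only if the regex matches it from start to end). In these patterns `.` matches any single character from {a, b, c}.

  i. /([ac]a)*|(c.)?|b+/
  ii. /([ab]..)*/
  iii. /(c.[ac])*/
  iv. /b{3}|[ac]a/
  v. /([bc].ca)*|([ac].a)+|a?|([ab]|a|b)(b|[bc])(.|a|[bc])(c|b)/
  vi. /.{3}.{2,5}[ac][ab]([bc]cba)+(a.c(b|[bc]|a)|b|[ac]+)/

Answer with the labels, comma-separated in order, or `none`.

v

i → no match
ii → no match
iii → no match
iv → no match
v → match
vi → no match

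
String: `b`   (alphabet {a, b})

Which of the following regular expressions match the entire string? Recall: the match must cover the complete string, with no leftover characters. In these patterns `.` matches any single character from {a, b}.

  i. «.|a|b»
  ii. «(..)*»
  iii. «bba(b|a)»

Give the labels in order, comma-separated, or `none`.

i → match
ii → no match
iii → no match — must start with `bba`

i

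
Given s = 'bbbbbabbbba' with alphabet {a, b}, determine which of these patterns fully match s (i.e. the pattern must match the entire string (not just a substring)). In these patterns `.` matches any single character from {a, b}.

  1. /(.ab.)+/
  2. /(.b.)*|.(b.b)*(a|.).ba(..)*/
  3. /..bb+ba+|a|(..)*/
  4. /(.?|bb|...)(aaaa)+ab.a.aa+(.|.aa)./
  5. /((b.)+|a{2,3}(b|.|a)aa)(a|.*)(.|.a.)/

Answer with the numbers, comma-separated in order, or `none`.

1 → no match
2 → match
3 → no match
4 → no match
5 → match

2, 5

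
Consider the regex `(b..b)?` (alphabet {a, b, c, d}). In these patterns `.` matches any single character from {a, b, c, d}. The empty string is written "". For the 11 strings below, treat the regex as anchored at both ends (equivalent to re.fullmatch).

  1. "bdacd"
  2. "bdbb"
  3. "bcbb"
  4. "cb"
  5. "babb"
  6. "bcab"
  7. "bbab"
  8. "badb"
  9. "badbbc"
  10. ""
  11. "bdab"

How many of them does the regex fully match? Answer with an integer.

1 → no match
2 → match
3 → match
4 → no match
5 → match
6 → match
7 → match
8 → match
9 → no match
10 → match
11 → match
Total matched: 8

8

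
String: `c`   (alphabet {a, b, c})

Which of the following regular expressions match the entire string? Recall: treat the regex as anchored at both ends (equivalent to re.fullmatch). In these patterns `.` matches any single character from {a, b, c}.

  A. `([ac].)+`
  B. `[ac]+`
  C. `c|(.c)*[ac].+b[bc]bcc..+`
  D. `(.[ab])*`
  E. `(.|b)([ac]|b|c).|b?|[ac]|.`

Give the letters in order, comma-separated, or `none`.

A → no match
B → match
C → match
D → no match
E → match

B, C, E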